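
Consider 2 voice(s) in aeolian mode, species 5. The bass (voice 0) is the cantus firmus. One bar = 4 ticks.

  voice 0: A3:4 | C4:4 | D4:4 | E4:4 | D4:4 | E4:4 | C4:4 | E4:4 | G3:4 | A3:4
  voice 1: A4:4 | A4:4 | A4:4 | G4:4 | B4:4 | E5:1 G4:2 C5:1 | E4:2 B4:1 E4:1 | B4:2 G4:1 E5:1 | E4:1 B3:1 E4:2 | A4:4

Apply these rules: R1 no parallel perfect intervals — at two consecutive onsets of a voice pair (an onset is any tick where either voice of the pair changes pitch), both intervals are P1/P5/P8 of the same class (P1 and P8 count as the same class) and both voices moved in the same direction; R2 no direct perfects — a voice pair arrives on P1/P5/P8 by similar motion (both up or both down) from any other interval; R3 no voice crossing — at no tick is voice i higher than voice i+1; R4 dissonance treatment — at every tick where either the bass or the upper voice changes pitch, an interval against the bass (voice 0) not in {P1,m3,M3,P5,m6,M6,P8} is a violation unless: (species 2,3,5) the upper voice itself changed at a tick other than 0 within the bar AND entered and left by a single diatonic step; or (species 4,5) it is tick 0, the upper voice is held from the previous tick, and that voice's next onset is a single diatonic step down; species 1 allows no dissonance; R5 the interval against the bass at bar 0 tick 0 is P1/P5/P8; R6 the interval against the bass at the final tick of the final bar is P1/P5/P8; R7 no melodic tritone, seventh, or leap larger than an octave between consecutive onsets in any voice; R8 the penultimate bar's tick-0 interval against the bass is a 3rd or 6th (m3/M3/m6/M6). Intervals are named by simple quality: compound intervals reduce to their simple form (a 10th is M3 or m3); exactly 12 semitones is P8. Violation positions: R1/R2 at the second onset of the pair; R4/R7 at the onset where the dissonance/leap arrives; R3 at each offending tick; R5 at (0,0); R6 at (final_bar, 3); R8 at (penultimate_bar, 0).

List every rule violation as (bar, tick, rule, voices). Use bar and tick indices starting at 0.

bar 0: v0=A3 v1=A4 downbeat P8
bar 1: v0=C4 v1=A4 downbeat M6
bar 2: v0=D4 v1=A4 downbeat P5
bar 3: v0=E4 v1=G4 downbeat m3
bar 4: v0=D4 v1=B4 downbeat M6
bar 5: v0=E4 v1=E5 downbeat P8
bar 6: v0=C4 v1=E4 downbeat M3
bar 7: v0=E4 v1=B4 downbeat P5
bar 8: v0=G3 v1=E4 downbeat M6
bar 9: v0=A3 v1=A4 downbeat P8
  -> R2 @ bar 5 tick 0 v(0, 1): D4/B4 M6 -> E4/E5 P8 similar
  -> R4 @ bar 6 tick 2 v(0, 1): C4/B4 M7 untreated
  -> R2 @ bar 7 tick 0 v(0, 1): C4/E4 M3 -> E4/B4 P5 similar
  -> R2 @ bar 9 tick 0 v(0, 1): G3/E4 M6 -> A3/A4 P8 similar

(5, 0, R2, (0, 1))
(6, 2, R4, (0, 1))
(7, 0, R2, (0, 1))
(9, 0, R2, (0, 1))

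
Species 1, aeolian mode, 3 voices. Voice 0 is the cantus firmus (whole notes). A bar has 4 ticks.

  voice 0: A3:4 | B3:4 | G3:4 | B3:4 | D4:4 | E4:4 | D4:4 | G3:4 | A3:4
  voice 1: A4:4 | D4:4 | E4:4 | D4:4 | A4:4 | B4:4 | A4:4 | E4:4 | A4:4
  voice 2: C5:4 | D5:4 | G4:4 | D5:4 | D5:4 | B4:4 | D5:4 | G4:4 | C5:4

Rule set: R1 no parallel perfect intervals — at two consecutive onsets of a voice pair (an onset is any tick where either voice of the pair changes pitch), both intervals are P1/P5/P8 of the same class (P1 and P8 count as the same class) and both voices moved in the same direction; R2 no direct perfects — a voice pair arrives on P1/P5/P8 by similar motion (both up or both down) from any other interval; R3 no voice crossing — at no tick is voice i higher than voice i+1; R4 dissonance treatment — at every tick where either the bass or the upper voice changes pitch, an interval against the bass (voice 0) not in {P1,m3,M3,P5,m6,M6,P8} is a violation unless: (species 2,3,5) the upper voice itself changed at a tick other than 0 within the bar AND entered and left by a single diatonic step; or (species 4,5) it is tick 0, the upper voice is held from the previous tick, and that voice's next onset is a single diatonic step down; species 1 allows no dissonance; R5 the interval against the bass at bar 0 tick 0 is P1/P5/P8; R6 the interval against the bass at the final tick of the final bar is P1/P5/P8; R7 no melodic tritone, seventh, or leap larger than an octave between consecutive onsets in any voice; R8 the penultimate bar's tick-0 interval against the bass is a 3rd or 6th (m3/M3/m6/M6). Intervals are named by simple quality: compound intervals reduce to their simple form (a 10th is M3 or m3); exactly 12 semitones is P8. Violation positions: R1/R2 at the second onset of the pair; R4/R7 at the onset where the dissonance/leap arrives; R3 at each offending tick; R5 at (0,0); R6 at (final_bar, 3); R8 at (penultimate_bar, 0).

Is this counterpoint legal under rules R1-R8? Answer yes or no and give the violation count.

bar 0: v0=A3 v1=A4 v2=C5 (m3)
bar 1: v0=B3 v1=D4 v2=D5 (m3)
bar 2: v0=G3 v1=E4 v2=G4 (P8)
bar 3: v0=B3 v1=D4 v2=D5 (m3)
bar 4: v0=D4 v1=A4 v2=D5 (P8)
bar 5: v0=E4 v1=B4 v2=B4 (P5)
bar 6: v0=D4 v1=A4 v2=D5 (P8)
bar 7: v0=G3 v1=E4 v2=G4 (P8)
bar 8: v0=A3 v1=A4 v2=C5 (m3)
  R5 @ bar0.0: opens on m3
  R2 @ bar2.0: B3/D5 m3 -> G3/G4 P8 similar
  R2 @ bar4.0: B3/D4 m3 -> D4/A4 P5 similar
  R1 @ bar5.0: D4/A4 P5 -> E4/B4 P5 similar
  R1 @ bar6.0: E4/B4 P5 -> D4/A4 P5 similar
  R1 @ bar7.0: D4/D5 P8 -> G3/G4 P8 similar
  R8 @ bar7.0: penult P8 not 3rd/6th
  R2 @ bar8.0: G3/E4 M6 -> A3/A4 P8 similar
  R6 @ bar8.3: closes on m3

No (9 violations)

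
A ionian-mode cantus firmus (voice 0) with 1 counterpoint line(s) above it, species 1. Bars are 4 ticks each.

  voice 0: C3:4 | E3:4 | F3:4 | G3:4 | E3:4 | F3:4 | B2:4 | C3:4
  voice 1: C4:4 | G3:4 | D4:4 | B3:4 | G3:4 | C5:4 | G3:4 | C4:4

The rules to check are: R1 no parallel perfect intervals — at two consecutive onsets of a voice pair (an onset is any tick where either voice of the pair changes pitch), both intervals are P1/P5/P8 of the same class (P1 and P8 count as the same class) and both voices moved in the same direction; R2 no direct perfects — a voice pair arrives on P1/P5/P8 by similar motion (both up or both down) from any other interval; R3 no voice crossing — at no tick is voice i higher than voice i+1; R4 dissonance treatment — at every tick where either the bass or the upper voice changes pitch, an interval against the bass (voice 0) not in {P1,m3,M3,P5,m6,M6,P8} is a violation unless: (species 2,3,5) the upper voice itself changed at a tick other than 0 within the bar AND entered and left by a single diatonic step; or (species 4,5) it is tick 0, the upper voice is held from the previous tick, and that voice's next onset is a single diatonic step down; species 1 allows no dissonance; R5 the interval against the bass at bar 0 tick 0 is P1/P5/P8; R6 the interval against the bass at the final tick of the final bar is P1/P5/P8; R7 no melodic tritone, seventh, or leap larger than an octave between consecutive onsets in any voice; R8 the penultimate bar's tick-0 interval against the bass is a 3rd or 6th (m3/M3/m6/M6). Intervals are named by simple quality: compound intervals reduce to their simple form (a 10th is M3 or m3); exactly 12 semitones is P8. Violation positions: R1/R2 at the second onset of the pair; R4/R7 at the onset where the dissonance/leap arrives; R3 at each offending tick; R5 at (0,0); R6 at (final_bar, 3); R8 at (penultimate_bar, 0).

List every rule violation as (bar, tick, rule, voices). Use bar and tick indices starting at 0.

(5, 0, R2, (0, 1))
(5, 0, R7, (1,))
(6, 0, R7, (0,))
(6, 0, R7, (1,))
(7, 0, R2, (0, 1))

bar 0: v0=C3 v1=C4 downbeat P8
bar 1: v0=E3 v1=G3 downbeat m3
bar 2: v0=F3 v1=D4 downbeat M6
bar 3: v0=G3 v1=B3 downbeat M3
bar 4: v0=E3 v1=G3 downbeat m3
bar 5: v0=F3 v1=C5 downbeat P5
bar 6: v0=B2 v1=G3 downbeat m6
bar 7: v0=C3 v1=C4 downbeat P8
  -> R2 @ bar 5 tick 0 v(0, 1): E3/G3 m3 -> F3/C5 P5 similar
  -> R7 @ bar 5 tick 0 v(1,): G3->C5 leap 17st
  -> R7 @ bar 6 tick 0 v(0,): F3->B2 leap 6st
  -> R7 @ bar 6 tick 0 v(1,): C5->G3 leap 17st
  -> R2 @ bar 7 tick 0 v(0, 1): B2/G3 m6 -> C3/C4 P8 similar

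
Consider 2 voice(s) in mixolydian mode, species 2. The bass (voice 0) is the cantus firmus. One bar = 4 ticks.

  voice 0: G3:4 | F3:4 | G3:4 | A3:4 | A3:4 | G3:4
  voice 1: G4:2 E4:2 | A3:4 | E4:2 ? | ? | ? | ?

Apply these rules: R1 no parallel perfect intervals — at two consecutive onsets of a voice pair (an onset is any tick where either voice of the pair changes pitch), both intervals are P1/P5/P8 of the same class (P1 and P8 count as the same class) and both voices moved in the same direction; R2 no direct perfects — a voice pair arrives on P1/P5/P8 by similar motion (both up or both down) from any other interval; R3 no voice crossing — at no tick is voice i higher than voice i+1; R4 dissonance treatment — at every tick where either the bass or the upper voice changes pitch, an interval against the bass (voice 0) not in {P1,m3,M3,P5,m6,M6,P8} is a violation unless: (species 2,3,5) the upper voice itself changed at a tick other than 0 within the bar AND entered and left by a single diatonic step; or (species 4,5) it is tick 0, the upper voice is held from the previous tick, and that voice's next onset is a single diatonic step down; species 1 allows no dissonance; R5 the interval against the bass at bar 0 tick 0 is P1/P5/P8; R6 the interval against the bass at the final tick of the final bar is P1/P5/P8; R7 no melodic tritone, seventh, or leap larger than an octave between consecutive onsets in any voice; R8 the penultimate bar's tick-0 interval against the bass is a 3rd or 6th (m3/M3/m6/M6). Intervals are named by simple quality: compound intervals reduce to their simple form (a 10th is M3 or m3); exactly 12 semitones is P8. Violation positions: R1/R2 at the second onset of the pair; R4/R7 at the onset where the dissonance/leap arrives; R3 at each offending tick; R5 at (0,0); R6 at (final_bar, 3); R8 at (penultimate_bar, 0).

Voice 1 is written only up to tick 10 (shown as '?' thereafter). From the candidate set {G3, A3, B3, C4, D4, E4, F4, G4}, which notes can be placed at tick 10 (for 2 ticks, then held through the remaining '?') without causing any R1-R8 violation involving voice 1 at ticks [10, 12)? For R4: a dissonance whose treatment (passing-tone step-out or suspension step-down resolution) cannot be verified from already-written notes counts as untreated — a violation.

G3: legal
A3: violates R4
B3: legal
C4: violates R4
D4: legal
E4: legal
F4: violates R4
G4: legal

{B3, D4, E4, G3, G4}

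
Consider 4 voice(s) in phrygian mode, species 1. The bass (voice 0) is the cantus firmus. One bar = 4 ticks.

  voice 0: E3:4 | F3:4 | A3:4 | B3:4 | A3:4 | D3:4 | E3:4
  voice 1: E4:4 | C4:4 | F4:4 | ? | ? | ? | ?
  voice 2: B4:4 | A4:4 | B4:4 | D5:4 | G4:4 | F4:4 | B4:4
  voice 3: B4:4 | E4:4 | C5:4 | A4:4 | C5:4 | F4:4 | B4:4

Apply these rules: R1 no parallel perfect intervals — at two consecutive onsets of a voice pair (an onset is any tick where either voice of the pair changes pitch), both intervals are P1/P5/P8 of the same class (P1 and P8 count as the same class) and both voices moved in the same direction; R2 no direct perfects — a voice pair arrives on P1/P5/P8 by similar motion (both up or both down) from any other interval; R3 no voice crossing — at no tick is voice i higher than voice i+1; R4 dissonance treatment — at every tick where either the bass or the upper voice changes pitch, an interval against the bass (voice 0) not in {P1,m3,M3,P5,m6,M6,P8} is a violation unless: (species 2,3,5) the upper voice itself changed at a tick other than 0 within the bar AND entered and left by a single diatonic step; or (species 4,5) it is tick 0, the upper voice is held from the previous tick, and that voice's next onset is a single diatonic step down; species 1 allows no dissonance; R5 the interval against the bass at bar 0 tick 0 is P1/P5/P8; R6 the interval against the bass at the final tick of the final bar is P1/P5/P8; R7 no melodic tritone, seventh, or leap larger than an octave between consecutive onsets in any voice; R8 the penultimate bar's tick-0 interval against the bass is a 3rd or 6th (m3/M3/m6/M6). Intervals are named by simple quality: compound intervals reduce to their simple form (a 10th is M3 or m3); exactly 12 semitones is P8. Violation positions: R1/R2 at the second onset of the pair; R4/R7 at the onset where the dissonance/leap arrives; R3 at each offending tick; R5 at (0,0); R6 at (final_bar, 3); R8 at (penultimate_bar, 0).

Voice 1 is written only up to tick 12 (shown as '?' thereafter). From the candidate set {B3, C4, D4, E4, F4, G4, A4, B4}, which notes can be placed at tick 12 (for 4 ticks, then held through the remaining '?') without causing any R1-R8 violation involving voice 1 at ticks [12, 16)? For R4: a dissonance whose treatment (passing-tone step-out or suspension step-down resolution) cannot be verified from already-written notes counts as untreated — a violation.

{}

B3: violates R7
C4: violates R4
D4: violates R1
E4: violates R4
F4: violates R4
G4: violates R2
A4: violates R4
B4: violates R2,R7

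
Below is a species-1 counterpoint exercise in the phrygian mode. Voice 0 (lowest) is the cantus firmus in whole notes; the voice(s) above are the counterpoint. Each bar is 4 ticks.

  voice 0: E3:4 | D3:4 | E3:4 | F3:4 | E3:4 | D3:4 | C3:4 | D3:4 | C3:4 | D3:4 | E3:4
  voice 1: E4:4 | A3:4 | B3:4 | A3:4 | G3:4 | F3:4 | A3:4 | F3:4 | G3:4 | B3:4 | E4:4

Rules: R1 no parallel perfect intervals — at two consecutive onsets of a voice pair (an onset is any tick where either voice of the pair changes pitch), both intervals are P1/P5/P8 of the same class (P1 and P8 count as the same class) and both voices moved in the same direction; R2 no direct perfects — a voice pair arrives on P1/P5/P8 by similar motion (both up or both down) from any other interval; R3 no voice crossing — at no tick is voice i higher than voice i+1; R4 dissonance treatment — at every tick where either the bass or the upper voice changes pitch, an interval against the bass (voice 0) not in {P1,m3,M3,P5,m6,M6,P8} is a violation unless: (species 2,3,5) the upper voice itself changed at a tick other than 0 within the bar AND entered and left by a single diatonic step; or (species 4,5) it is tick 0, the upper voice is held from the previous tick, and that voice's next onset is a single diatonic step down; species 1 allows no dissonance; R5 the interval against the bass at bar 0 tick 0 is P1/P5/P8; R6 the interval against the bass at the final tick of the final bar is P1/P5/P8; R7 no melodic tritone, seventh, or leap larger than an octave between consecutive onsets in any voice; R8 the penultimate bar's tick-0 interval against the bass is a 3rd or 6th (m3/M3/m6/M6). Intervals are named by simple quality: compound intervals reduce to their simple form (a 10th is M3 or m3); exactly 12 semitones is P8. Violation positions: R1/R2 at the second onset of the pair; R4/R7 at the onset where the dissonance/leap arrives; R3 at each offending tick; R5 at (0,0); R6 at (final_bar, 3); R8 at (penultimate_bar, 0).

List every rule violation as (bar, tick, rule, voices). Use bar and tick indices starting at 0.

(1, 0, R2, (0, 1))
(2, 0, R1, (0, 1))
(10, 0, R2, (0, 1))

bar 0: v0=E3 v1=E4 downbeat P8
bar 1: v0=D3 v1=A3 downbeat P5
bar 2: v0=E3 v1=B3 downbeat P5
bar 3: v0=F3 v1=A3 downbeat M3
bar 4: v0=E3 v1=G3 downbeat m3
bar 5: v0=D3 v1=F3 downbeat m3
bar 6: v0=C3 v1=A3 downbeat M6
bar 7: v0=D3 v1=F3 downbeat m3
bar 8: v0=C3 v1=G3 downbeat P5
bar 9: v0=D3 v1=B3 downbeat M6
bar 10: v0=E3 v1=E4 downbeat P8
  -> R2 @ bar 1 tick 0 v(0, 1): E3/E4 P8 -> D3/A3 P5 similar
  -> R1 @ bar 2 tick 0 v(0, 1): D3/A3 P5 -> E3/B3 P5 similar
  -> R2 @ bar 10 tick 0 v(0, 1): D3/B3 M6 -> E3/E4 P8 similar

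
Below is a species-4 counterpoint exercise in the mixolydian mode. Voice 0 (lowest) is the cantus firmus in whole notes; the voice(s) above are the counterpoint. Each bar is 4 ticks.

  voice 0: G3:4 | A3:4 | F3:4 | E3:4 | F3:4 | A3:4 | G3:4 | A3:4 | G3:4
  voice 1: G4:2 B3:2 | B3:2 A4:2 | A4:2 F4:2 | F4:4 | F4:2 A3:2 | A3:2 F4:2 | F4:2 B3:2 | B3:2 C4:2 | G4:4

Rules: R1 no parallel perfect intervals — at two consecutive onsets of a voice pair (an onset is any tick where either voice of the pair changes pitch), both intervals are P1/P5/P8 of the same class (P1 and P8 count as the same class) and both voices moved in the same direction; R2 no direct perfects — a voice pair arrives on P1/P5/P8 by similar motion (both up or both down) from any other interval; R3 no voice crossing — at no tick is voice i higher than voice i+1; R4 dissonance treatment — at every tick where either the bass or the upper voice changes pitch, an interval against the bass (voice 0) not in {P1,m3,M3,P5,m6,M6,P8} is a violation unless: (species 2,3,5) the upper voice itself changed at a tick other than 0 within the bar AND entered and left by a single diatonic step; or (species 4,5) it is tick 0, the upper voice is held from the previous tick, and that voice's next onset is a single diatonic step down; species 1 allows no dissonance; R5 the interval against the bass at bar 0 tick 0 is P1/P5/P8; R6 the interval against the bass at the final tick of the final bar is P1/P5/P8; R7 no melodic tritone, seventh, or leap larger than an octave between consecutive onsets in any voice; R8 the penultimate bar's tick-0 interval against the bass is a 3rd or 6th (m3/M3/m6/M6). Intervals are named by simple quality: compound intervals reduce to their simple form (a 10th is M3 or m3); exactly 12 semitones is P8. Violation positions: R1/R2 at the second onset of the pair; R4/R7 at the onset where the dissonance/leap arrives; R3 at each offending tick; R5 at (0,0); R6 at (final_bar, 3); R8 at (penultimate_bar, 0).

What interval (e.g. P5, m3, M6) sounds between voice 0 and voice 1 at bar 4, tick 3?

voice 0=F3 voice 1=A3 -> M3

M3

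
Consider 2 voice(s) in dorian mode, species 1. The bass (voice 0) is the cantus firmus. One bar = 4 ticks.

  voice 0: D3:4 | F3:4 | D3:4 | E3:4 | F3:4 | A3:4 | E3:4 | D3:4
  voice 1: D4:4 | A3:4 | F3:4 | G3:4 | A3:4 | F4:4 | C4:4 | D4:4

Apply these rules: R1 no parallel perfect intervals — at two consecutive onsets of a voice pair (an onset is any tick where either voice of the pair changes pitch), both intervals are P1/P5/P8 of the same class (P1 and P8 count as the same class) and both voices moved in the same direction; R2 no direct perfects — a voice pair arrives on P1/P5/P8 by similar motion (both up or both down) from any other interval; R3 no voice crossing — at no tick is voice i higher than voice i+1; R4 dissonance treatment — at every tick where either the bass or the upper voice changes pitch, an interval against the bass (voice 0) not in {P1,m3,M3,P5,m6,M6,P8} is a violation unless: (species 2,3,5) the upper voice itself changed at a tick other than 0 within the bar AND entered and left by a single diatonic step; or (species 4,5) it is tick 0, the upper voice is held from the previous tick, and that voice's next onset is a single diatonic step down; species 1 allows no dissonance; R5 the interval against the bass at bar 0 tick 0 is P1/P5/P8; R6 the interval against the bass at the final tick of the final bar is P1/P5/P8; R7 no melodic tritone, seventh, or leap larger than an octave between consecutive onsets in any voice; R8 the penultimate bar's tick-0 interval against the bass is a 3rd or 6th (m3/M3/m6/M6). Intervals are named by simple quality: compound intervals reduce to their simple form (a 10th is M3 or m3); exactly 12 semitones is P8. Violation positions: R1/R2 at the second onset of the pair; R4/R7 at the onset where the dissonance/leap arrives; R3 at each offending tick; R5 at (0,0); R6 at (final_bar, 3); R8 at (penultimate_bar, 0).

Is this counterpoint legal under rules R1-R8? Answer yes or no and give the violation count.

bar 0: v0=D3 v1=D4 (P8)
bar 1: v0=F3 v1=A3 (M3)
bar 2: v0=D3 v1=F3 (m3)
bar 3: v0=E3 v1=G3 (m3)
bar 4: v0=F3 v1=A3 (M3)
bar 5: v0=A3 v1=F4 (m6)
bar 6: v0=E3 v1=C4 (m6)
bar 7: v0=D3 v1=D4 (P8)

Yes (0 violations)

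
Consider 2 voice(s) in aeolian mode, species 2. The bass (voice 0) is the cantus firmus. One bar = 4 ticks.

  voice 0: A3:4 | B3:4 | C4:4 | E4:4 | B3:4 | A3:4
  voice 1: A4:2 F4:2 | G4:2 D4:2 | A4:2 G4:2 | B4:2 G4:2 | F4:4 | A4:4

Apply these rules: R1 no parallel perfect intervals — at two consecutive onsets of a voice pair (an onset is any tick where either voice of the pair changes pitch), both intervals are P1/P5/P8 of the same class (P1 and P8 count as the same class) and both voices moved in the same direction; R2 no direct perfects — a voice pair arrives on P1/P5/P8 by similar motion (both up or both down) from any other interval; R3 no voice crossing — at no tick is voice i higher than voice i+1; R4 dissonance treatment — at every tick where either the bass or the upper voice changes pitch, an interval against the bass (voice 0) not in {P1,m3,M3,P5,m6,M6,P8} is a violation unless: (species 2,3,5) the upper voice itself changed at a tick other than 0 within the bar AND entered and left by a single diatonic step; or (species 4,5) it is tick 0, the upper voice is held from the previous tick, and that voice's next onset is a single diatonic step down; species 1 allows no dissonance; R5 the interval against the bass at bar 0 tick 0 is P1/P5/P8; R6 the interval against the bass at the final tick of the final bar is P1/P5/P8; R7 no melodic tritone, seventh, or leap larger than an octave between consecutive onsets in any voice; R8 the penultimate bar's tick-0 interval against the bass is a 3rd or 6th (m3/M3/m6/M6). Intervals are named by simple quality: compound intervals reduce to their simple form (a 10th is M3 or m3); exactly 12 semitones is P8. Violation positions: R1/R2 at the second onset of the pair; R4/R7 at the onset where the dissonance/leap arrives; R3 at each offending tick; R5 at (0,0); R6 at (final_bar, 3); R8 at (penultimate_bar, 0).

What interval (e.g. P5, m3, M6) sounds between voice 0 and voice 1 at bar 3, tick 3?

voice 0=E4 voice 1=G4 -> m3

m3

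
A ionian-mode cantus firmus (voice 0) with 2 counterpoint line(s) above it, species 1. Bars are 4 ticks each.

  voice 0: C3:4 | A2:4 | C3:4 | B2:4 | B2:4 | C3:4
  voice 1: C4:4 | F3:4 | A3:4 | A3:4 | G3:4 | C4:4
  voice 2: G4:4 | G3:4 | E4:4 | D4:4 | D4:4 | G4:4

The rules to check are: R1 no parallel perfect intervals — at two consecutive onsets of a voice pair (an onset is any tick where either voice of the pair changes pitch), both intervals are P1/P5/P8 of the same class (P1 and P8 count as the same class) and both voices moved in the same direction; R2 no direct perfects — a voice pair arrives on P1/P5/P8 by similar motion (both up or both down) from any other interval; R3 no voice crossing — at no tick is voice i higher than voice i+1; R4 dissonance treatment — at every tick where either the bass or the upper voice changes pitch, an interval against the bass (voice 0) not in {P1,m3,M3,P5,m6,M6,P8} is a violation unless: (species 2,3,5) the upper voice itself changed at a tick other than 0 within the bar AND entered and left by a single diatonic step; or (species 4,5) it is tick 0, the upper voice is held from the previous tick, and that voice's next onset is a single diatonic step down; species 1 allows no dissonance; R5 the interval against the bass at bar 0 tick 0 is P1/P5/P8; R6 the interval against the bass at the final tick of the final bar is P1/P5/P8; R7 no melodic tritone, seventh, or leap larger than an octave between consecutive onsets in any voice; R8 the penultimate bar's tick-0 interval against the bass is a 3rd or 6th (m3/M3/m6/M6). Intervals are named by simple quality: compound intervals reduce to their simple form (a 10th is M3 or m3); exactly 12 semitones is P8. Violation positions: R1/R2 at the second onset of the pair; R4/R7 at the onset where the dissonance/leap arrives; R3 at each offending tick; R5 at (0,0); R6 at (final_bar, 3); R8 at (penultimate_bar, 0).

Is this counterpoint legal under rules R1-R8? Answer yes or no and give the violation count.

No (6 violations)

bar 0: v0=C3 v1=C4 v2=G4 (P5)
bar 1: v0=A2 v1=F3 v2=G3 (m7)
bar 2: v0=C3 v1=A3 v2=E4 (M3)
bar 3: v0=B2 v1=A3 v2=D4 (m3)
bar 4: v0=B2 v1=G3 v2=D4 (m3)
bar 5: v0=C3 v1=C4 v2=G4 (P5)
  R4 @ bar1.0: A2/G3 m7 untreated
  R2 @ bar2.0: F3/G3 M2 -> A3/E4 P5 similar
  R4 @ bar3.0: B2/A3 m7 untreated
  R1 @ bar5.0: G3/D4 P5 -> C4/G4 P5 similar
  R2 @ bar5.0: B2/G3 m6 -> C3/C4 P8 similar
  R2 @ bar5.0: B2/D4 m3 -> C3/G4 P5 similar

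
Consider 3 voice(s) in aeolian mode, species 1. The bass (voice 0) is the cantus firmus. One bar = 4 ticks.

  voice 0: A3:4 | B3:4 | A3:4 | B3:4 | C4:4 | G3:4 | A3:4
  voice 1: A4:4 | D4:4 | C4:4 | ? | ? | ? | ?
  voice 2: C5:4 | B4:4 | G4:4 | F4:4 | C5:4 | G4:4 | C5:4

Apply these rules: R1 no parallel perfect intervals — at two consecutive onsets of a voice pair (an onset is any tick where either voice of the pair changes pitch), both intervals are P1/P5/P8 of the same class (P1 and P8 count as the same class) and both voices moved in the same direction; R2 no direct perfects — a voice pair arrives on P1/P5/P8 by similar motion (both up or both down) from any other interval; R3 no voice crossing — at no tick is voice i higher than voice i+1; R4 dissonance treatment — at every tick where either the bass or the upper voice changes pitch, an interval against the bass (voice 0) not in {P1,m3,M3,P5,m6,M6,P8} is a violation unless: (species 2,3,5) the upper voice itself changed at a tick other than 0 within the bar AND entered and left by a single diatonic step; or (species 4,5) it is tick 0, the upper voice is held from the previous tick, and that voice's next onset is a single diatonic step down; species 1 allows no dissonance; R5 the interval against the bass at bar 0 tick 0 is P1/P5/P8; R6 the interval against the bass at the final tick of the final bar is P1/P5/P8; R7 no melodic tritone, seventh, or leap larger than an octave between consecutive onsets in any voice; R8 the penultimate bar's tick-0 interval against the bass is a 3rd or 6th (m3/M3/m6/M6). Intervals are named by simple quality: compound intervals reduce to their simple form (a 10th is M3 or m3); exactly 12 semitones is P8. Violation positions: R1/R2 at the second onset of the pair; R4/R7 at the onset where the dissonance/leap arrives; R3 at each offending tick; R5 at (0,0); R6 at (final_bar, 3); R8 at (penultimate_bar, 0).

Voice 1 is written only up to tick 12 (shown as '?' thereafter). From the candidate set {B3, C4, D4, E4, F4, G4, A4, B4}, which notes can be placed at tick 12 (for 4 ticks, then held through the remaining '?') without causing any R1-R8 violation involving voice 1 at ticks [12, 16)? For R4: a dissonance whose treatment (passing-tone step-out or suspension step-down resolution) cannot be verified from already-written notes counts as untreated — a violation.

{B3, D4}

B3: legal
C4: violates R4
D4: legal
E4: violates R4
F4: violates R4
G4: violates R3
A4: violates R3,R4
B4: violates R2,R3,R7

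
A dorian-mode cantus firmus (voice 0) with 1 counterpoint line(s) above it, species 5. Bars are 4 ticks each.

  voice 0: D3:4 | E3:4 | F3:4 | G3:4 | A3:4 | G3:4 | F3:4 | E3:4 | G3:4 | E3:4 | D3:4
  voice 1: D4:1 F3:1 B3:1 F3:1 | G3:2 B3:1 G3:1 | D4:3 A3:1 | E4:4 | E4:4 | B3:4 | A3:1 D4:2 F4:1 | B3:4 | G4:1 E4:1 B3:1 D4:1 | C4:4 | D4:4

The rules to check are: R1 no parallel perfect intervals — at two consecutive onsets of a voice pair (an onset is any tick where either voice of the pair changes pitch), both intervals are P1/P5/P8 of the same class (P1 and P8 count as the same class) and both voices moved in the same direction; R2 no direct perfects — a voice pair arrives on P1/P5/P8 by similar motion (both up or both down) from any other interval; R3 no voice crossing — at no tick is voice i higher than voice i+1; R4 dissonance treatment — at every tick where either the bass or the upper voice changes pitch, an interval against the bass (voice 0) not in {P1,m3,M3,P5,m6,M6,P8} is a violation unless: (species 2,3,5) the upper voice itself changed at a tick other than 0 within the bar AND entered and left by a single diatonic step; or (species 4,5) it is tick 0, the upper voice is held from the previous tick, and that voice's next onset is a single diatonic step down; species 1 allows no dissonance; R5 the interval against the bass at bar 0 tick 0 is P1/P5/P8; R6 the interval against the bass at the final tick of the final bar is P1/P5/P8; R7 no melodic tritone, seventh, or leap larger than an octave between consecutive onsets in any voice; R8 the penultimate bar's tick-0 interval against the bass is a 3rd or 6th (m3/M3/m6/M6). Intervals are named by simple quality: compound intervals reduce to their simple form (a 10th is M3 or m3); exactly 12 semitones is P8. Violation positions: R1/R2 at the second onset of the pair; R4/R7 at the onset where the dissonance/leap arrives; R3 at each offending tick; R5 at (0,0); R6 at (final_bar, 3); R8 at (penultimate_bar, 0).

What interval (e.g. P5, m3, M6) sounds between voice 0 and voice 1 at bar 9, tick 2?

voice 0=E3 voice 1=C4 -> m6

m6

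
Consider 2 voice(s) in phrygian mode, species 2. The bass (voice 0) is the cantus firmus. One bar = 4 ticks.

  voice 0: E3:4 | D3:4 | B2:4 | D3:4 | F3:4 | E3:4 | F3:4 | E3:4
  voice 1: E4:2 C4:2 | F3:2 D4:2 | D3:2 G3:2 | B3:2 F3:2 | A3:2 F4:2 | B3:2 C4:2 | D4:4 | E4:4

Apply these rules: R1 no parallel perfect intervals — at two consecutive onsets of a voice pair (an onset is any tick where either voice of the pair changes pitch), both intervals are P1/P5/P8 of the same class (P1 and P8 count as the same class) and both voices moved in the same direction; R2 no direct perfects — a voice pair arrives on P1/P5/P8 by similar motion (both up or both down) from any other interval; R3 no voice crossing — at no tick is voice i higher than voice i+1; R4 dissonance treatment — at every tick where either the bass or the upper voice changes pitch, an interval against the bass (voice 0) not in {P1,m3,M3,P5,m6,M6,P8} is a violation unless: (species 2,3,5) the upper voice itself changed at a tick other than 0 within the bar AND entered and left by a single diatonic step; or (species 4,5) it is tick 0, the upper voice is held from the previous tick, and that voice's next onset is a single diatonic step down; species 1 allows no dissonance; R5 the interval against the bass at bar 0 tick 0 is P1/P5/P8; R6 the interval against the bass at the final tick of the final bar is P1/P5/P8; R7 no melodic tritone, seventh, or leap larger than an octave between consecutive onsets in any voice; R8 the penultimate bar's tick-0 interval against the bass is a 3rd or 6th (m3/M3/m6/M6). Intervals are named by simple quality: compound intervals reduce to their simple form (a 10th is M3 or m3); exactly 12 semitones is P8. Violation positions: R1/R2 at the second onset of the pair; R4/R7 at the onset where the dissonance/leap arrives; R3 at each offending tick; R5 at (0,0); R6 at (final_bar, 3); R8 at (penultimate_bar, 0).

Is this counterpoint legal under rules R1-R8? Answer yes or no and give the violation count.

No (3 violations)

bar 0: v0=E3 v1=E4 (P8)
bar 1: v0=D3 v1=F3 (m3)
bar 2: v0=B2 v1=D3 (m3)
bar 3: v0=D3 v1=B3 (M6)
bar 4: v0=F3 v1=A3 (M3)
bar 5: v0=E3 v1=B3 (P5)
bar 6: v0=F3 v1=D4 (M6)
bar 7: v0=E3 v1=E4 (P8)
  R7 @ bar3.2: B3->F3 leap 6st
  R2 @ bar5.0: F3/F4 P8 -> E3/B3 P5 similar
  R7 @ bar5.0: F4->B3 leap 6st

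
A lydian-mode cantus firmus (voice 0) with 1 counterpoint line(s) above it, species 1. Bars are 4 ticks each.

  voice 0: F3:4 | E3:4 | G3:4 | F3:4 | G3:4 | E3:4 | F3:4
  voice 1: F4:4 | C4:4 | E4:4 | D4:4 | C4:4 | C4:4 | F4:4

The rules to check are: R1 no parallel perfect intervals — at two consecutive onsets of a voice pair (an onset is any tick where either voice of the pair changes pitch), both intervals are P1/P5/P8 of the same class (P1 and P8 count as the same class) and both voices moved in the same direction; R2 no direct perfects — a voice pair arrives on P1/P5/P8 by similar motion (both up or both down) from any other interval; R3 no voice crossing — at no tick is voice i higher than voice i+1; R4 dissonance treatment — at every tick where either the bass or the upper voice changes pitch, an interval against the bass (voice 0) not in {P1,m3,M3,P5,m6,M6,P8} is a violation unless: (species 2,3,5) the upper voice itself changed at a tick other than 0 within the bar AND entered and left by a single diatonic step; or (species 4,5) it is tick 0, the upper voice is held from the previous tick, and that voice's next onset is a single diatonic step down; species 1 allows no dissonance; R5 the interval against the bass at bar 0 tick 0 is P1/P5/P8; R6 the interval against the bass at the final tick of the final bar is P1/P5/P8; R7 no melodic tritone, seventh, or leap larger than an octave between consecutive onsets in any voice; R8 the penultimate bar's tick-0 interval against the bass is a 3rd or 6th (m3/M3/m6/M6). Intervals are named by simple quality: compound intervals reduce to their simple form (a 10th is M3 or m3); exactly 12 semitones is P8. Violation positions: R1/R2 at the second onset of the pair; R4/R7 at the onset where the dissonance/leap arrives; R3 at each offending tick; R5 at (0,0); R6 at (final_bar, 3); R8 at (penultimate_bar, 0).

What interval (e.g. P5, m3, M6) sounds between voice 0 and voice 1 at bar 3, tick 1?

voice 0=F3 voice 1=D4 -> M6

M6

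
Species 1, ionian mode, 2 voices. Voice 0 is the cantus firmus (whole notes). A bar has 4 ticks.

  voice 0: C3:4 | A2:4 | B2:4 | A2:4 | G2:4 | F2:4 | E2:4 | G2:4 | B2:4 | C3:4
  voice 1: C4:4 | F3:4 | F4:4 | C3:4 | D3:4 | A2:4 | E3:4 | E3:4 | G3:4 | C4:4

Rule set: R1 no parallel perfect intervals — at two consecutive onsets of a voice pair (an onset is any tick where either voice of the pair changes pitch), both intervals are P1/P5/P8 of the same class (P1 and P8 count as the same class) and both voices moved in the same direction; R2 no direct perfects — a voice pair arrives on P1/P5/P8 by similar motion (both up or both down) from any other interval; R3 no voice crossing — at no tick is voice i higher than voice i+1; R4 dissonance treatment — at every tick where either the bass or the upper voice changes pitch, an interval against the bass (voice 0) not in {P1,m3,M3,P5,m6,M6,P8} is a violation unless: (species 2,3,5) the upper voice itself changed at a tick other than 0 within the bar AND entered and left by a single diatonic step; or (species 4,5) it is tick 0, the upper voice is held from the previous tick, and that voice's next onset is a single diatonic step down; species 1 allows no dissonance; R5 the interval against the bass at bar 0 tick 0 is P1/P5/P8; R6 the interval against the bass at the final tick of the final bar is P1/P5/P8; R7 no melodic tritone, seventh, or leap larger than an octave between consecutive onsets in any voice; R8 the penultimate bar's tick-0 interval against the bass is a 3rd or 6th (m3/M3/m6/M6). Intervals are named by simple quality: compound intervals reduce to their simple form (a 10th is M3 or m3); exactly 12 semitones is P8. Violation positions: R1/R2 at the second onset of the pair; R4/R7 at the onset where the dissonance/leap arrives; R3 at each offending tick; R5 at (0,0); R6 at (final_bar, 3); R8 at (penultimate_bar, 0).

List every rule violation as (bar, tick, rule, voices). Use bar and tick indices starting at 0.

bar 0: v0=C3 v1=C4 downbeat P8
bar 1: v0=A2 v1=F3 downbeat m6
bar 2: v0=B2 v1=F4 downbeat TT
bar 3: v0=A2 v1=C3 downbeat m3
bar 4: v0=G2 v1=D3 downbeat P5
bar 5: v0=F2 v1=A2 downbeat M3
bar 6: v0=E2 v1=E3 downbeat P8
bar 7: v0=G2 v1=E3 downbeat M6
bar 8: v0=B2 v1=G3 downbeat m6
bar 9: v0=C3 v1=C4 downbeat P8
  -> R4 @ bar 2 tick 0 v(0, 1): B2/F4 TT untreated
  -> R7 @ bar 3 tick 0 v(1,): F4->C3 leap 17st
  -> R2 @ bar 9 tick 0 v(0, 1): B2/G3 m6 -> C3/C4 P8 similar

(2, 0, R4, (0, 1))
(3, 0, R7, (1,))
(9, 0, R2, (0, 1))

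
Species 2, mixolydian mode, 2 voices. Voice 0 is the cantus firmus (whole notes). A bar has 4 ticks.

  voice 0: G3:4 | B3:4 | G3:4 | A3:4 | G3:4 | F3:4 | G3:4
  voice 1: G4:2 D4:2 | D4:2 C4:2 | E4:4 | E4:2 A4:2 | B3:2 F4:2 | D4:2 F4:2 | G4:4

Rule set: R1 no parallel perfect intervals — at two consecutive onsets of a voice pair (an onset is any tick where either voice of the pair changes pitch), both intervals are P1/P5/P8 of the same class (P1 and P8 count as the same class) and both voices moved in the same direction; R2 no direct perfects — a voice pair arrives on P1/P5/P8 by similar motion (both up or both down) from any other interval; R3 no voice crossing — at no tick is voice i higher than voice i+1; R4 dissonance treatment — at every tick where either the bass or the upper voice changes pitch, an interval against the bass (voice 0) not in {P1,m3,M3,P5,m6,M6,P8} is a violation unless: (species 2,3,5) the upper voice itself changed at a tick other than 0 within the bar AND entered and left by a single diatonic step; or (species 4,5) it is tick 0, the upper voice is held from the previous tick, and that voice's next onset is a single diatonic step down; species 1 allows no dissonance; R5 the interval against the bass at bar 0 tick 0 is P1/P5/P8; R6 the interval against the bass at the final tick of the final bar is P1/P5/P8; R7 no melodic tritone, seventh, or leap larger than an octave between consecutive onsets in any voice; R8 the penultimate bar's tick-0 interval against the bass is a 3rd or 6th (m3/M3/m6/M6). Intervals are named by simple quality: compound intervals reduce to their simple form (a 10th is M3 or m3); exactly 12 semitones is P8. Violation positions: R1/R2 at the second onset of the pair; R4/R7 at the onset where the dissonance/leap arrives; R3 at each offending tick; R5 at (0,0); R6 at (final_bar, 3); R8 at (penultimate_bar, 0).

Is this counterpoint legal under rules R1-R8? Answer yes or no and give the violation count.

No (5 violations)

bar 0: v0=G3 v1=G4 (P8)
bar 1: v0=B3 v1=D4 (m3)
bar 2: v0=G3 v1=E4 (M6)
bar 3: v0=A3 v1=E4 (P5)
bar 4: v0=G3 v1=B3 (M3)
bar 5: v0=F3 v1=D4 (M6)
bar 6: v0=G3 v1=G4 (P8)
  R4 @ bar1.2: B3/C4 m2 untreated
  R7 @ bar4.0: A4->B3 leap 10st
  R4 @ bar4.2: G3/F4 m7 untreated
  R7 @ bar4.2: B3->F4 leap 6st
  R1 @ bar6.0: F3/F4 P8 -> G3/G4 P8 similar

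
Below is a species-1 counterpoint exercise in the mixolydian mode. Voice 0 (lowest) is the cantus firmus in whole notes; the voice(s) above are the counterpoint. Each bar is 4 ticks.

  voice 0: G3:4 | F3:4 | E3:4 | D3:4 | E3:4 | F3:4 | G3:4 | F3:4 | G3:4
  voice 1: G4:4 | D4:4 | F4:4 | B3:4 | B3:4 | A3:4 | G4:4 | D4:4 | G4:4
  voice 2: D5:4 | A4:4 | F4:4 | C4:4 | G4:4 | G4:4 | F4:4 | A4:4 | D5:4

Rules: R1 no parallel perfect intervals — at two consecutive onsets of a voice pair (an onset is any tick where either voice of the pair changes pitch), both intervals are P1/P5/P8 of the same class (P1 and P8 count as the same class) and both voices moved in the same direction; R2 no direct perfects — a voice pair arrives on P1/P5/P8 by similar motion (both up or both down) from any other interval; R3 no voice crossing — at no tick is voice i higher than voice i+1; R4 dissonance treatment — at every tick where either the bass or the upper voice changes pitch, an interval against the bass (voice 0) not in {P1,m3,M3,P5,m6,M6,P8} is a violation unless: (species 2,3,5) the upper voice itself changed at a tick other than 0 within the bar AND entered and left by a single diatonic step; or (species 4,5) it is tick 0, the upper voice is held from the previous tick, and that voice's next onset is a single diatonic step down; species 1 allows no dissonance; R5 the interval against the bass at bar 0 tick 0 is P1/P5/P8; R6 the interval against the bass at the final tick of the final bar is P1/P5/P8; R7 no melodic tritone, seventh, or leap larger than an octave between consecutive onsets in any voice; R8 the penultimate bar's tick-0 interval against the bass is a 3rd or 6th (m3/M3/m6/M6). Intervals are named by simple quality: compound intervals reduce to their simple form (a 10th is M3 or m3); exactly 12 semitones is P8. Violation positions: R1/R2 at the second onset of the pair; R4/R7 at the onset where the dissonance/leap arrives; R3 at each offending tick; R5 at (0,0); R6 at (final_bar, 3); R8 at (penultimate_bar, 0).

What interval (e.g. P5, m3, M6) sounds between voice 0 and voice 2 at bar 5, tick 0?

voice 0=F3 voice 2=G4 -> M2

M2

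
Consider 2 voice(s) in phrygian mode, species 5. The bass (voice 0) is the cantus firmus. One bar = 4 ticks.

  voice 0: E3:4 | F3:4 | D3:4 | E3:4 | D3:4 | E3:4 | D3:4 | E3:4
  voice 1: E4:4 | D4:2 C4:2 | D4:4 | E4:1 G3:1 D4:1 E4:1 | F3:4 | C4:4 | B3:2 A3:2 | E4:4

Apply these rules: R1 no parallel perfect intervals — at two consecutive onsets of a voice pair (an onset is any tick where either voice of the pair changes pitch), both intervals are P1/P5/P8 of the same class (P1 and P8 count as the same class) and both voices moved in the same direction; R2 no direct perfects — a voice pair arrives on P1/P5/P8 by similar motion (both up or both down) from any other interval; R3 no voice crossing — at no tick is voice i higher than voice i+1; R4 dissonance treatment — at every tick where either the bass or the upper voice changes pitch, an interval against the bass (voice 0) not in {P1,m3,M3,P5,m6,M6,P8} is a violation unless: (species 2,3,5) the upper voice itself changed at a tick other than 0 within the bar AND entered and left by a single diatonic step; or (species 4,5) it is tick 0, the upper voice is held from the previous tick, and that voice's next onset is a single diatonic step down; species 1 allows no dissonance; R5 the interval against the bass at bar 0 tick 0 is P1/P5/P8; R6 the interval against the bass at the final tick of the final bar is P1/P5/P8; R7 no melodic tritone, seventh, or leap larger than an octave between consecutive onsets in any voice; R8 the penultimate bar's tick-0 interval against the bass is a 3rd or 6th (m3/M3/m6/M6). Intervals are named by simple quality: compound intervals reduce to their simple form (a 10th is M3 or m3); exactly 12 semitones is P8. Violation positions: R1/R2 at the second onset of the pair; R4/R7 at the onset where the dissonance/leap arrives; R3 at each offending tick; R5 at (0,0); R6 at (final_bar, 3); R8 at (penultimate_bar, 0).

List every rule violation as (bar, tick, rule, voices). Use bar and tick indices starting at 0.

bar 0: v0=E3 v1=E4 downbeat P8
bar 1: v0=F3 v1=D4 downbeat M6
bar 2: v0=D3 v1=D4 downbeat P8
bar 3: v0=E3 v1=E4 downbeat P8
bar 4: v0=D3 v1=F3 downbeat m3
bar 5: v0=E3 v1=C4 downbeat m6
bar 6: v0=D3 v1=B3 downbeat M6
bar 7: v0=E3 v1=E4 downbeat P8
  -> R1 @ bar 3 tick 0 v(0, 1): D3/D4 P8 -> E3/E4 P8 similar
  -> R4 @ bar 3 tick 2 v(0, 1): E3/D4 m7 untreated
  -> R7 @ bar 4 tick 0 v(1,): E4->F3 leap 11st
  -> R2 @ bar 7 tick 0 v(0, 1): D3/A3 P5 -> E3/E4 P8 similar

(3, 0, R1, (0, 1))
(3, 2, R4, (0, 1))
(4, 0, R7, (1,))
(7, 0, R2, (0, 1))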